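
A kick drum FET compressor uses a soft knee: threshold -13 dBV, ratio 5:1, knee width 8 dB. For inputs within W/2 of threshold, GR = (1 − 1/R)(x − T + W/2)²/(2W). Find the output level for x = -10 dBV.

-12.45 dBV

x − T + W/2 = -10 − (-13) + 4 = 7.
GR = (1 − 1/5) × 7² / 16 = 0.8 × 49 / 16 = 2.45 dB.
Output = -10 − 2.45 = -12.45 dBV.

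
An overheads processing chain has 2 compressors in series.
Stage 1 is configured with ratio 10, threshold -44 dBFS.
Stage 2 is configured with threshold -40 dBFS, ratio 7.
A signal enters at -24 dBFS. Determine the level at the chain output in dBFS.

Stage 1: 20 dB above -44 dBFS, reduced 10:1 to 2 dB above → -42 dBFS.
Stage 2: below threshold (-42 ≤ -40); passes unchanged; output -42 dBFS.

-42 dBFS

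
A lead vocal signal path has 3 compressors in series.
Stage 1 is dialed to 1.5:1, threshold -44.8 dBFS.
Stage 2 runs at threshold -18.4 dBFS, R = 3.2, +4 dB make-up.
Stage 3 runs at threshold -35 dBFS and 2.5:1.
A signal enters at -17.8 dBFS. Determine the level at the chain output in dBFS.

-30.12 dBFS

Stage 1: 27 dB above -44.8 dBFS, reduced 1.5:1 to 18 dB above → -26.8 dBFS.
Stage 2: below threshold (-26.8 ≤ -18.4); passes unchanged; make-up brings it to -22.8 dBFS.
Stage 3: overshoot 12.2 dB → 12.2/2.5 = 4.88 dB → -30.12 dBFS.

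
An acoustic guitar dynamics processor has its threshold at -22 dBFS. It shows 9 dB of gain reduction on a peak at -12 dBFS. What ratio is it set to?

10:1

Input overshoot = -12 − (-22) = 10 dB.
Output overshoot = 10 − 9 = 1 dB.
Ratio = input overshoot / output overshoot = 10 / 1 = 10.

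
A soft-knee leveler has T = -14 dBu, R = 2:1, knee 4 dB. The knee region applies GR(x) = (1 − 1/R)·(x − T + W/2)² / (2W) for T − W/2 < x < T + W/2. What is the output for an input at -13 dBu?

-13.5625 dBu

x − T + W/2 = -13 − (-14) + 2 = 3.
GR = (1 − 1/2) × 3² / 8 = 0.5 × 9 / 8 = 0.5625 dB.
Output = -13 − 0.5625 = -13.5625 dBu.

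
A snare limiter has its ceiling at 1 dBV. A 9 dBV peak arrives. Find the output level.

A brickwall limiter is an ∞:1 compressor: any input above the ceiling is clamped to 1 dBV.

1 dBV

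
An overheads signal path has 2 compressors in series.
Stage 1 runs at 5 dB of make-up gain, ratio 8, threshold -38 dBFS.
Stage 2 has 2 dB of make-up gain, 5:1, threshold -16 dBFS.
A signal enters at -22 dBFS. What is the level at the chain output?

-29 dBFS

Stage 1: -22 dBFS is 16 dB over -38 dBFS; at 8:1 that becomes 2 dB over, giving -36 dBFS; +5 dB make-up → -31 dBFS.
Stage 2: -31 dBFS ≤ -16 dBFS, so stage 2 doesn't engage; make-up brings it to -29 dBFS.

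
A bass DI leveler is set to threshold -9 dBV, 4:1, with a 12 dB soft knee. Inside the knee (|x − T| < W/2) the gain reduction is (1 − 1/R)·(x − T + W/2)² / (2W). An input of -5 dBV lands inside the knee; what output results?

-8.125 dBV

x − T + W/2 = -5 − (-9) + 6 = 10.
GR = (1 − 1/4) × 10² / 24 = 0.75 × 100 / 24 = 3.125 dB.
Output = -5 − 3.125 = -8.125 dBV.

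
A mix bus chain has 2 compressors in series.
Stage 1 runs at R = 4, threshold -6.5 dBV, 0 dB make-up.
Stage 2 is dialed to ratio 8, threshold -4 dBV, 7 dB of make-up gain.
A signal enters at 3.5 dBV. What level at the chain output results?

3 dBV

Stage 1: 10 dB above -6.5 dBV, reduced 4:1 to 2.5 dB above → -4 dBV.
Stage 2: below threshold (-4 ≤ -4); passes unchanged; make-up brings it to 3 dBV.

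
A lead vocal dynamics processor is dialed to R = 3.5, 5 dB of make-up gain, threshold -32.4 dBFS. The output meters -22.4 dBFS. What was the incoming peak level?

-14.9 dBFS

Remove make-up: -22.4 − 5 = -27.4 dBFS.
That's 5 dB above the -32.4 dBFS threshold.
Input overshoot = R × output overshoot = 17.5 dB → input = -32.4 + 17.5 = -14.9 dBFS.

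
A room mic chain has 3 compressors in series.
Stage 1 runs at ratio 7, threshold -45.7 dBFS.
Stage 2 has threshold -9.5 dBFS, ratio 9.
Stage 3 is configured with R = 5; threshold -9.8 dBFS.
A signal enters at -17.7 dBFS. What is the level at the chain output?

-41.7 dBFS

Stage 1: -17.7 dBFS is 28 dB over -45.7 dBFS; at 7:1 that becomes 4 dB over, giving -41.7 dBFS.
Stage 2: -41.7 dBFS is at or below the -9.5 dBFS threshold — no compression; output -41.7 dBFS.
Stage 3: -41.7 dBFS is at or below the -9.8 dBFS threshold — no compression; output -41.7 dBFS.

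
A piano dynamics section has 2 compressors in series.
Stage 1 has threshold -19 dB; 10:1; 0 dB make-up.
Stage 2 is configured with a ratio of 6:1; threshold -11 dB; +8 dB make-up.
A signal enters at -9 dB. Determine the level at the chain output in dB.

-10 dB

Stage 1: overshoot 10 dB → 10/10 = 1 dB → -18 dB.
Stage 2: -18 dB is at or below the -11 dB threshold — no compression; make-up brings it to -10 dB.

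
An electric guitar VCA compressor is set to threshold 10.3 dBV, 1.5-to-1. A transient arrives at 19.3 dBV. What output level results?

Overshoot: 19.3 − 10.3 = 9 dB.
1.5:1 compression reduces that to 9/1.5 = 6 dB over.
So the level is 10.3 + 6 = 16.3 dBV.

16.3 dBV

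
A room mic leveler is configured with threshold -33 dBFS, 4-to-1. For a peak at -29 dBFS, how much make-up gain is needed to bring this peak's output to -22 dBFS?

Overshoot 4 dB → 4/4 = 1 dB after compression, so the compressed level is -33 + 1 = -32 dBFS.
Make-up = target − compressed = -22 − (-32) = 10 dB.

10 dB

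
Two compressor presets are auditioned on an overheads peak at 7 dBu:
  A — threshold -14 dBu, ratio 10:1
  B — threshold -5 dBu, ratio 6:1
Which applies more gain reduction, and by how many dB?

A, by 8.9 dB

A: 21 dB over, compressed to 2.1 dB over, so 18.9 dB of GR.
B: 12 dB over, compressed to 2 dB over, so 10 dB of GR.
A applies 8.9 dB more gain reduction.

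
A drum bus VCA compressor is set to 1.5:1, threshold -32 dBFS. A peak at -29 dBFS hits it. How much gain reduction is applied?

1 dB

-29 dBFS exceeds the threshold by 3 dB.
At 1.5:1, output sits 3/1.5 = 2 dB above threshold.
Gain reduction = 3 − 2 = 1 dB.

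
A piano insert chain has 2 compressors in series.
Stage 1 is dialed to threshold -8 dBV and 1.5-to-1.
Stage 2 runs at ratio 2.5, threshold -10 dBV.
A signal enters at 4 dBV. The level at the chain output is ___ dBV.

Stage 1: 4 dBV is 12 dB over -8 dBV; at 1.5:1 that becomes 8 dB over, giving 0 dBV.
Stage 2: overshoot 10 dB → 10/2.5 = 4 dB → -6 dBV.

-6 dBV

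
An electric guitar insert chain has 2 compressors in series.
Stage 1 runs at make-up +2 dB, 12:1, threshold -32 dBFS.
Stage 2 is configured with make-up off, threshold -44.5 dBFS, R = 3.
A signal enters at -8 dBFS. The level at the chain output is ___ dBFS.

Stage 1: -8 dBFS is 24 dB over -32 dBFS; at 12:1 that becomes 2 dB over, giving -30 dBFS; +2 dB make-up → -28 dBFS.
Stage 2: 16.5 dB above -44.5 dBFS, reduced 3:1 to 5.5 dB above → -39 dBFS.

-39 dBFS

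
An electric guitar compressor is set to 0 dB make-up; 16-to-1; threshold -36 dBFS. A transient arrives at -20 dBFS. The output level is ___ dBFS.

-20 dBFS sits 16 dB over threshold.
16:1 compression reduces that to 16/16 = 1 dB over.
Output = -36 + 1 = -35 dBFS.

-35 dBFS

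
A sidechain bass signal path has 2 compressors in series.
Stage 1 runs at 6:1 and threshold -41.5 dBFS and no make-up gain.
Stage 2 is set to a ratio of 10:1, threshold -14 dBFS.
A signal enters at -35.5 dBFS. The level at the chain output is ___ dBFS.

Stage 1: -35.5 dBFS is 6 dB over -41.5 dBFS; at 6:1 that becomes 1 dB over, giving -40.5 dBFS.
Stage 2: -40.5 dBFS ≤ -14 dBFS, so stage 2 doesn't engage; output -40.5 dBFS.

-40.5 dBFS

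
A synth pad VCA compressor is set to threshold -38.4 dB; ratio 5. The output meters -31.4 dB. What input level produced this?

-3.4 dB

The compressed level sits -31.4 − (-38.4) = 7 dB over threshold.
Undo the ratio: input overshoot = 7 × 5 = 35 dB, giving input = -3.4 dB.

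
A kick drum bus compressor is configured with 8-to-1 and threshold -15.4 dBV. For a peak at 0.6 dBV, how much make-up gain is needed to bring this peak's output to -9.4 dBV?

4 dB

Without make-up, output = threshold + overshoot/8 = -15.4 + 2 = -13.4 dBV.
Gap to target: 4 dB.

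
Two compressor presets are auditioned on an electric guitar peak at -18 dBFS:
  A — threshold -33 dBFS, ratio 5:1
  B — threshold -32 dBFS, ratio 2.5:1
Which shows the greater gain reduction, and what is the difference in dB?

A, by 3.6 dB

A: GR = 15 − 15/5 = 12 dB.
B: GR = 14 − 14/2.5 = 8.4 dB.
Difference: 3.6 dB in favour of A.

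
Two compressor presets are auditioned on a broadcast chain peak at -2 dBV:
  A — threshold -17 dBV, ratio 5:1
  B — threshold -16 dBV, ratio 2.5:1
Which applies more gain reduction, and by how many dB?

A: overshoot 15 dB → output overshoot 3 dB → GR 12 dB.
B: overshoot 14 dB → output overshoot 5.6 dB → GR 8.4 dB.
A applies 3.6 dB more gain reduction.

A, by 3.6 dB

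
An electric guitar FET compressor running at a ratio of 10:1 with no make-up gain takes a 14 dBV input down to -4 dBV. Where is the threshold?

Input is 20 dB above T (since output overshoot × R = input overshoot: (-4 − T)·10 = 14 − T gives T = -6 dBV).
Check: -6 + (14 − (-6))/10 = -6 + 2 = -4 dBV. ✓

-6 dBV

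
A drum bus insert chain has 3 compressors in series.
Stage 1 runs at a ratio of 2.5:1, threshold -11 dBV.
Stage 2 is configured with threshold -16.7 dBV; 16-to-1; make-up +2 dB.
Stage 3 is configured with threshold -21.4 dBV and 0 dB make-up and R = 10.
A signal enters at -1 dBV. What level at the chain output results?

-20.669375 dBV

Stage 1: 10 dB above -11 dBV, reduced 2.5:1 to 4 dB above → -7 dBV.
Stage 2: overshoot 9.7 dB → 9.7/16 = 0.60625 dB → -16.09375 dBV; +2 dB make-up → -14.09375 dBV.
Stage 3: overshoot 7.30625 dB → 7.30625/10 = 0.730625 dB → -20.669375 dBV.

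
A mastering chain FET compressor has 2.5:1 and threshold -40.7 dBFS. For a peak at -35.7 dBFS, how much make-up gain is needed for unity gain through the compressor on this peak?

The peak compresses to -40.7 + 5/2.5 = -38.7 dBFS.
To reach -35.7 dBFS requires -35.7 − (-38.7) = 3 dB of make-up.

3 dB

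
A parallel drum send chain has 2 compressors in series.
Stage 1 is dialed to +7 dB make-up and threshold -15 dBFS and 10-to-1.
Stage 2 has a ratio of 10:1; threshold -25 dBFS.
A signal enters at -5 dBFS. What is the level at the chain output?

Stage 1: 10 dB above -15 dBFS, reduced 10:1 to 1 dB above → -14 dBFS; +7 dB make-up → -7 dBFS.
Stage 2: overshoot 18 dB → 18/10 = 1.8 dB → -23.2 dBFS.

-23.2 dBFS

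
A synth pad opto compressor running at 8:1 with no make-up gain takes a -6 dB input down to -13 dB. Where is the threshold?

-14 dB

Gain reduction = -6 − (-13) = 7 dB; output overshoot = GR / (R − 1) = 7 / 7 = 1 dB.
Threshold = output − output overshoot = -13 − 1 = -14 dB.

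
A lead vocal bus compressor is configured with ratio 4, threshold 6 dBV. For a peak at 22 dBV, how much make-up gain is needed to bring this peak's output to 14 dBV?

4 dB

Without make-up, output = threshold + overshoot/4 = 6 + 4 = 10 dBV.
Gap to target: 4 dB.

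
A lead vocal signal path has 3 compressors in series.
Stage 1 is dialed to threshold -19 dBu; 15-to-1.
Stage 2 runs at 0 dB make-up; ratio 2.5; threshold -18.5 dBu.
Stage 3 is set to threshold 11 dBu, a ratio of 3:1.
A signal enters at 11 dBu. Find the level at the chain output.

Stage 1: 11 dBu is 30 dB over -19 dBu; at 15:1 that becomes 2 dB over, giving -17 dBu.
Stage 2: -17 dBu is 1.5 dB over -18.5 dBu; at 2.5:1 that becomes 0.6 dB over, giving -17.9 dBu.
Stage 3: -17.9 dBu ≤ 11 dBu, so stage 3 doesn't engage; output -17.9 dBu.

-17.9 dBu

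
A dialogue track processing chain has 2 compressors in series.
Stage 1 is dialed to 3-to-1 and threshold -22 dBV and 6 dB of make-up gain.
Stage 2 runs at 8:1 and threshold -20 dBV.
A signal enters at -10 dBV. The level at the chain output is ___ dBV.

Stage 1: overshoot 12 dB → 12/3 = 4 dB → -18 dBV; +6 dB make-up → -12 dBV.
Stage 2: -12 dBV is 8 dB over -20 dBV; at 8:1 that becomes 1 dB over, giving -19 dBV.

-19 dBV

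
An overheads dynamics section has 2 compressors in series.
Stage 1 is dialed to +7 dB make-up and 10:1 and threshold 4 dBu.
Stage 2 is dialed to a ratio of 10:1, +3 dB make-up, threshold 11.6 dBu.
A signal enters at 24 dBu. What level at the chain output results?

Stage 1: 20 dB above 4 dBu, reduced 10:1 to 2 dB above → 6 dBu; +7 dB make-up → 13 dBu.
Stage 2: overshoot 1.4 dB → 1.4/10 = 0.14 dB → 11.74 dBu; +3 dB make-up → 14.74 dBu.

14.74 dBu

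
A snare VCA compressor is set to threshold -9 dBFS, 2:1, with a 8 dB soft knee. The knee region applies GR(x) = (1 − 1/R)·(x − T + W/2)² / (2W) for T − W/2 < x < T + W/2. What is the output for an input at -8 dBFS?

x − T + W/2 = -8 − (-9) + 4 = 5.
GR = (1 − 1/2) × 5² / 16 = 0.5 × 25 / 16 = 0.78125 dB.
Output = -8 − 0.78125 = -8.78125 dBFS.

-8.78125 dBFS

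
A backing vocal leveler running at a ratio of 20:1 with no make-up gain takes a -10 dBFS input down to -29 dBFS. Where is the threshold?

Gain reduction = -10 − (-29) = 19 dB; output overshoot = GR / (R − 1) = 19 / 19 = 1 dB.
Threshold = output − output overshoot = -29 − 1 = -30 dBFS.

-30 dBFS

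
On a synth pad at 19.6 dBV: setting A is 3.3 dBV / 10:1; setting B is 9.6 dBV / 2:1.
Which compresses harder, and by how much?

A, by 9.67 dB

A: 16.3 dB over, compressed to 1.63 dB over, so 14.67 dB of GR.
B: 10 dB over, compressed to 5 dB over, so 5 dB of GR.
Difference: 9.67 dB in favour of A.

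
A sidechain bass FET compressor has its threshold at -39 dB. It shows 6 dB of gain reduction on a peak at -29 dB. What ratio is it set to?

2.5:1

Input overshoot = -29 − (-39) = 10 dB.
Output overshoot = 10 − 6 = 4 dB.
Ratio = input overshoot / output overshoot = 10 / 4 = 2.5.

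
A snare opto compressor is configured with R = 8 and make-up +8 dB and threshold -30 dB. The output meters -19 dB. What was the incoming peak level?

Remove make-up: -19 − 8 = -27 dB.
The compressed level sits -27 − (-30) = 3 dB over threshold.
Input overshoot = R × output overshoot = 24 dB → input = -30 + 24 = -6 dB.

-6 dB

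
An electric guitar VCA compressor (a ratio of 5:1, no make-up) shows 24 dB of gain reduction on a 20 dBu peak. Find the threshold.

Let T be the threshold. Output overshoot = (input overshoot)/R, so -4 − T = (20 − T)/5.
5·(-4 − T) = 20 − T → 4·T = -20 − 20 = -40.
T = -40/4 = -10 dBu.

-10 dBu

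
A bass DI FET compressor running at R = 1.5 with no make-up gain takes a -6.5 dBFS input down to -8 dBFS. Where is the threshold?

Input is 4.5 dB above T (since output overshoot × R = input overshoot: (-8 − T)·1.5 = -6.5 − T gives T = -11 dBFS).
Check: -11 + (-6.5 − (-11))/1.5 = -11 + 3 = -8 dBFS. ✓

-11 dBFS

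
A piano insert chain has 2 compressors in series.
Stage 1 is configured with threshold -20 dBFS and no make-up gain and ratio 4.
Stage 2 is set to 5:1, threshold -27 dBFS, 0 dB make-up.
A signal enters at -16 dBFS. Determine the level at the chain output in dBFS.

-25.4 dBFS

Stage 1: -16 dBFS is 4 dB over -20 dBFS; at 4:1 that becomes 1 dB over, giving -19 dBFS.
Stage 2: -19 dBFS is 8 dB over -27 dBFS; at 5:1 that becomes 1.6 dB over, giving -25.4 dBFS.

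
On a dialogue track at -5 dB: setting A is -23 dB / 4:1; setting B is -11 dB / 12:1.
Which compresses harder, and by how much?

A: overshoot 18 dB → output overshoot 4.5 dB → GR 13.5 dB.
B: overshoot 6 dB → output overshoot 0.5 dB → GR 5.5 dB.
Difference: 8 dB in favour of A.

A, by 8 dB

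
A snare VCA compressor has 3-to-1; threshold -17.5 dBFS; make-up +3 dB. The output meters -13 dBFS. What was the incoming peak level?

Remove make-up: -13 − 3 = -16 dBFS.
Post-compression overshoot = -16 − (-17.5) = 1.5 dB.
Input overshoot = R × output overshoot = 4.5 dB → input = -17.5 + 4.5 = -13 dBFS.

-13 dBFS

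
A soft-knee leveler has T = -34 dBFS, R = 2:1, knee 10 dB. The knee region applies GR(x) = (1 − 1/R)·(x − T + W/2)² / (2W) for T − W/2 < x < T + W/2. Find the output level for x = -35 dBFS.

-35.4 dBFS

x − T + W/2 = -35 − (-34) + 5 = 4.
GR = (1 − 1/2) × 4² / 20 = 0.5 × 16 / 20 = 0.4 dB.
Output = -35 − 0.4 = -35.4 dBFS.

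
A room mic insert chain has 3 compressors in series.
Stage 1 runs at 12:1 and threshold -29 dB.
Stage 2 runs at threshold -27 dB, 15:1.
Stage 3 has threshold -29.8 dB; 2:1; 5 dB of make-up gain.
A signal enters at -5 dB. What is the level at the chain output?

Stage 1: 24 dB above -29 dB, reduced 12:1 to 2 dB above → -27 dB.
Stage 2: -27 dB is at or below the -27 dB threshold — no compression; output -27 dB.
Stage 3: -27 dB is 2.8 dB over -29.8 dB; at 2:1 that becomes 1.4 dB over, giving -28.4 dB; +5 dB make-up → -23.4 dB.

-23.4 dB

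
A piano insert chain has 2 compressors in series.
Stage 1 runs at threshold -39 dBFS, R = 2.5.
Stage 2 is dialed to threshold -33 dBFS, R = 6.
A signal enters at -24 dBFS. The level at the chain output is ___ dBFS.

Stage 1: -24 dBFS is 15 dB over -39 dBFS; at 2.5:1 that becomes 6 dB over, giving -33 dBFS.
Stage 2: -33 dBFS is at or below the -33 dBFS threshold — no compression; output -33 dBFS.

-33 dBFS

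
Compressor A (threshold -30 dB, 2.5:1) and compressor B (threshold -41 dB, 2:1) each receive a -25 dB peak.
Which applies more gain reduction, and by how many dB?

B, by 5 dB

A: overshoot 5 dB → output overshoot 2 dB → GR 3 dB.
B: overshoot 16 dB → output overshoot 8 dB → GR 8 dB.
B reduces 5 dB more.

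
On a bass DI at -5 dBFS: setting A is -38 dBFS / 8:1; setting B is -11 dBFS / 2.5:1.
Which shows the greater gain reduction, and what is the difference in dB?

A, by 25.275 dB

A: 33 dB over, compressed to 4.125 dB over, so 28.875 dB of GR.
B: 6 dB over, compressed to 2.4 dB over, so 3.6 dB of GR.
A applies 25.275 dB more gain reduction.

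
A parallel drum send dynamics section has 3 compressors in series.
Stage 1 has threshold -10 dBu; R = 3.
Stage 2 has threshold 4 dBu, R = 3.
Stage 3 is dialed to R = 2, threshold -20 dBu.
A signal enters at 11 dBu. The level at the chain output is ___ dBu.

Stage 1: overshoot 21 dB → 21/3 = 7 dB → -3 dBu.
Stage 2: below threshold (-3 ≤ 4); passes unchanged; output -3 dBu.
Stage 3: 17 dB above -20 dBu, reduced 2:1 to 8.5 dB above → -11.5 dBu.

-11.5 dBu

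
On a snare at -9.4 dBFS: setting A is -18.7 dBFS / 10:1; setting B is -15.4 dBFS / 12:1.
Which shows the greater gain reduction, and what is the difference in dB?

A, by 2.87 dB

A: overshoot 9.3 dB → output overshoot 0.93 dB → GR 8.37 dB.
B: overshoot 6 dB → output overshoot 0.5 dB → GR 5.5 dB.
Difference: 2.87 dB in favour of A.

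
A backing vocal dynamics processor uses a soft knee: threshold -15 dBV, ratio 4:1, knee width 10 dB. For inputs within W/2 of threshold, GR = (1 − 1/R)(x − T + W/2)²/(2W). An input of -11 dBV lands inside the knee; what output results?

x − T + W/2 = -11 − (-15) + 5 = 9.
GR = (1 − 1/4) × 9² / 20 = 0.75 × 81 / 20 = 3.0375 dB.
Output = -11 − 3.0375 = -14.0375 dBV.

-14.0375 dBV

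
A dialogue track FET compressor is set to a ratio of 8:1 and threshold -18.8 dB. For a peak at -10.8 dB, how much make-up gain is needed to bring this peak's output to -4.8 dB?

The peak compresses to -18.8 + 8/8 = -17.8 dB.
To reach -4.8 dB requires -4.8 − (-17.8) = 13 dB of make-up.

13 dB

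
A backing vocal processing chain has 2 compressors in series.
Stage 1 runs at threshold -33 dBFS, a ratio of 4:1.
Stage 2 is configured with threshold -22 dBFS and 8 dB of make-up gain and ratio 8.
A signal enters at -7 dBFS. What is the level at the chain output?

-18.5 dBFS

Stage 1: -7 dBFS is 26 dB over -33 dBFS; at 4:1 that becomes 6.5 dB over, giving -26.5 dBFS.
Stage 2: -26.5 dBFS is at or below the -22 dBFS threshold — no compression; make-up brings it to -18.5 dBFS.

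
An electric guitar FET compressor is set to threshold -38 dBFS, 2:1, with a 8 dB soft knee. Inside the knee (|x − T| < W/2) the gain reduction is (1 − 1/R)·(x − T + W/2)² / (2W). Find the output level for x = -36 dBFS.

-37.125 dBFS

x − T + W/2 = -36 − (-38) + 4 = 6.
GR = (1 − 1/2) × 6² / 16 = 0.5 × 36 / 16 = 1.125 dB.
Output = -36 − 1.125 = -37.125 dBFS.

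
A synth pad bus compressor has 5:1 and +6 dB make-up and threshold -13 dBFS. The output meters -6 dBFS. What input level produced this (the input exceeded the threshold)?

-8 dBFS

Before make-up, the level was -6 − 6 = -12 dBFS.
Post-compression overshoot = -12 − (-13) = 1 dB.
Undo the ratio: input overshoot = 1 × 5 = 5 dB, giving input = -8 dBFS.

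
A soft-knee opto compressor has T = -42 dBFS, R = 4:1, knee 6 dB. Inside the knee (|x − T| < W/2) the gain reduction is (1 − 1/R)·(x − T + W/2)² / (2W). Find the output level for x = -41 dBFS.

-42 dBFS

x − T + W/2 = -41 − (-42) + 3 = 4.
GR = (1 − 1/4) × 4² / 12 = 0.75 × 16 / 12 = 1 dB.
Output = -41 − 1 = -42 dBFS.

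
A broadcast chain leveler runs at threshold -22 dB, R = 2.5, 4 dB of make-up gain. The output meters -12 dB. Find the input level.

Remove make-up: -12 − 4 = -16 dB.
Post-compression overshoot = -16 − (-22) = 6 dB.
Undo the ratio: input overshoot = 6 × 2.5 = 15 dB, giving input = -7 dB.

-7 dB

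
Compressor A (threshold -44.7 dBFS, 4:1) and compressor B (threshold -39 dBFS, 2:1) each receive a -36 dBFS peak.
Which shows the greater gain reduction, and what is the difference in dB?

A, by 5.025 dB

A: 8.7 dB over, compressed to 2.175 dB over, so 6.525 dB of GR.
B: 3 dB over, compressed to 1.5 dB over, so 1.5 dB of GR.
Difference: 5.025 dB in favour of A.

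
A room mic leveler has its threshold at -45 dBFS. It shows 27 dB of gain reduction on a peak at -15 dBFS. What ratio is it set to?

10:1

Input overshoot = -15 − (-45) = 30 dB.
Output overshoot = 30 − 27 = 3 dB.
Ratio = input overshoot / output overshoot = 30 / 3 = 10.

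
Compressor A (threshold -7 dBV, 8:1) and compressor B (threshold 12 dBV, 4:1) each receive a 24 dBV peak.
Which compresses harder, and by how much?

A, by 18.125 dB

A: 31 dB over, compressed to 3.875 dB over, so 27.125 dB of GR.
B: 12 dB over, compressed to 3 dB over, so 9 dB of GR.
A reduces 18.125 dB more.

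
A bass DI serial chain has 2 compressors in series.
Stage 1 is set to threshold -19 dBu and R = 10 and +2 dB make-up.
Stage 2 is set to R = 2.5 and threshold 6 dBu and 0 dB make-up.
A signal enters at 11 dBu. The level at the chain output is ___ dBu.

-14 dBu

Stage 1: 30 dB above -19 dBu, reduced 10:1 to 3 dB above → -16 dBu; +2 dB make-up → -14 dBu.
Stage 2: below threshold (-14 ≤ 6); passes unchanged; output -14 dBu.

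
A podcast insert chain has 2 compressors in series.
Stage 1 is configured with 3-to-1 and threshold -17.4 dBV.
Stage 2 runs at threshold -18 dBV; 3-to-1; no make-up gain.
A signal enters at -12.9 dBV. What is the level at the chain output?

Stage 1: 4.5 dB above -17.4 dBV, reduced 3:1 to 1.5 dB above → -15.9 dBV.
Stage 2: -15.9 dBV is 2.1 dB over -18 dBV; at 3:1 that becomes 0.7 dB over, giving -17.3 dBV.

-17.3 dBV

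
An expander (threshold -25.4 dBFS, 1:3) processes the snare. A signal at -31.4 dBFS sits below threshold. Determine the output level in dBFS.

-43.4 dBFS

Below threshold, a 1:3 expander applies gain = (3−1)×(T − x) of attenuation.
(3−1) × 6 = 12 dB, so output = -31.4 − 12 = -43.4 dBFS.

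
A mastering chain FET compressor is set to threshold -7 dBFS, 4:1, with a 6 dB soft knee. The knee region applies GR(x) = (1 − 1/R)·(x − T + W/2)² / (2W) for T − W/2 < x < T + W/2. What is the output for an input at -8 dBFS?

-8.25 dBFS

x − T + W/2 = -8 − (-7) + 3 = 2.
GR = (1 − 1/4) × 2² / 12 = 0.75 × 4 / 12 = 0.25 dB.
Output = -8 − 0.25 = -8.25 dBFS.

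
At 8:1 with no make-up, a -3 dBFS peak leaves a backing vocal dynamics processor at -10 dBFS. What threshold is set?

-11 dBFS

Let T be the threshold. Output overshoot = (input overshoot)/R, so -10 − T = (-3 − T)/8.
8·(-10 − T) = -3 − T → 7·T = -80 − (-3) = -77.
T = -77/7 = -11 dBFS.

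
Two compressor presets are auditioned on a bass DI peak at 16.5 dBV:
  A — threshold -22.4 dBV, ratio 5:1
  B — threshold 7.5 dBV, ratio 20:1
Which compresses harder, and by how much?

A: GR = 38.9 − 38.9/5 = 31.12 dB.
B: GR = 9 − 9/20 = 8.55 dB.
A applies 22.57 dB more gain reduction.

A, by 22.57 dB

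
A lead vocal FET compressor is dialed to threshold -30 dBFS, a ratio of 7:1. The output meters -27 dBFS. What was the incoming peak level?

-9 dBFS

Post-compression overshoot = -27 − (-30) = 3 dB.
Before 7:1 compression the overshoot was 3 × 7 = 21 dB, so input = -30 + 21 = -9 dBFS.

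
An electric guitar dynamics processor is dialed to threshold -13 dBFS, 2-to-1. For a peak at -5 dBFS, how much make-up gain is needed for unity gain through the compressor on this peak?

4 dB

Without make-up, output = threshold + overshoot/2 = -13 + 4 = -9 dBFS.
Gap to target: 4 dB.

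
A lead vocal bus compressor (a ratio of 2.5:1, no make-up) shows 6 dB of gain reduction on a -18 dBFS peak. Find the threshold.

Gain reduction = -18 − (-24) = 6 dB; output overshoot = GR / (R − 1) = 6 / 1.5 = 4 dB.
Threshold = output − output overshoot = -24 − 4 = -28 dBFS.

-28 dBFS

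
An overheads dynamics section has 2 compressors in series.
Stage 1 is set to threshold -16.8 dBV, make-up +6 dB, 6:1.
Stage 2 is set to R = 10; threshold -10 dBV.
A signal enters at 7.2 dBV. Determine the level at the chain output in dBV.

-9.68 dBV

Stage 1: 24 dB above -16.8 dBV, reduced 6:1 to 4 dB above → -12.8 dBV; +6 dB make-up → -6.8 dBV.
Stage 2: 3.2 dB above -10 dBV, reduced 10:1 to 0.32 dB above → -9.68 dBV.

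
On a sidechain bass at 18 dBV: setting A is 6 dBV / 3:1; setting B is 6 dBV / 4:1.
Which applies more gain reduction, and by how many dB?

A: GR = 12 − 12/3 = 8 dB.
B: GR = 12 − 12/4 = 9 dB.
B reduces 1 dB more.

B, by 1 dB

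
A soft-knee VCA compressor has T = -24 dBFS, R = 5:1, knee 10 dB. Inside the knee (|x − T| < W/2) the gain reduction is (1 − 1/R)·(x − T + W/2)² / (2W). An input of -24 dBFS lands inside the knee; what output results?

x − T + W/2 = -24 − (-24) + 5 = 5.
GR = (1 − 1/5) × 5² / 20 = 0.8 × 25 / 20 = 1 dB.
Output = -24 − 1 = -25 dBFS.

-25 dBFS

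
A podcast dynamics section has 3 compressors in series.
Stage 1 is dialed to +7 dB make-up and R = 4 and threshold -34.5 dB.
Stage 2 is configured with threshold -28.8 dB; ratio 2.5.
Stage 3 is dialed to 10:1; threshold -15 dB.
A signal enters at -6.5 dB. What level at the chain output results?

Stage 1: -6.5 dB is 28 dB over -34.5 dB; at 4:1 that becomes 7 dB over, giving -27.5 dB; +7 dB make-up → -20.5 dB.
Stage 2: 8.3 dB above -28.8 dB, reduced 2.5:1 to 3.32 dB above → -25.48 dB.
Stage 3: -25.48 dB ≤ -15 dB, so stage 3 doesn't engage; output -25.48 dB.

-25.48 dB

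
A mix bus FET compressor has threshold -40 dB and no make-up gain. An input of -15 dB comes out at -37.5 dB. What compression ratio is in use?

Input overshoot = -15 − (-40) = 25 dB; output overshoot = -37.5 − (-40) = 2.5 dB.
Ratio = 25 / 2.5 = 10.

10:1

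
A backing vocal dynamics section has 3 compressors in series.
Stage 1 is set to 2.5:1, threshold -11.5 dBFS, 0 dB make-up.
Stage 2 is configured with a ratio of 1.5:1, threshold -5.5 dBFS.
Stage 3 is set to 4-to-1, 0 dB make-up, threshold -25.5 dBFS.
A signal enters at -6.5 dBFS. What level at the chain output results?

-21.5 dBFS

Stage 1: overshoot 5 dB → 5/2.5 = 2 dB → -9.5 dBFS.
Stage 2: -9.5 dBFS ≤ -5.5 dBFS, so stage 2 doesn't engage; output -9.5 dBFS.
Stage 3: overshoot 16 dB → 16/4 = 4 dB → -21.5 dBFS.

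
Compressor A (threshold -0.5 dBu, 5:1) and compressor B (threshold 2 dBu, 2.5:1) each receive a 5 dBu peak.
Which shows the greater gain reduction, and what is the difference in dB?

A, by 2.6 dB

A: overshoot 5.5 dB → output overshoot 1.1 dB → GR 4.4 dB.
B: overshoot 3 dB → output overshoot 1.2 dB → GR 1.8 dB.
Difference: 2.6 dB in favour of A.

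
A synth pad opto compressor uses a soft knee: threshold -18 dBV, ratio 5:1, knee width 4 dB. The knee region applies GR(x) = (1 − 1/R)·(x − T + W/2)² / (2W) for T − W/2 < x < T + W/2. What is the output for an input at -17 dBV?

-17.9 dBV

x − T + W/2 = -17 − (-18) + 2 = 3.
GR = (1 − 1/5) × 3² / 8 = 0.8 × 9 / 8 = 0.9 dB.
Output = -17 − 0.9 = -17.9 dBV.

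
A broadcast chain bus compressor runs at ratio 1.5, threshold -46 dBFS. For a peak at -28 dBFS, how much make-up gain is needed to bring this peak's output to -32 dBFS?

Overshoot 18 dB → 18/1.5 = 12 dB after compression, so the compressed level is -46 + 12 = -34 dBFS.
Make-up = target − compressed = -32 − (-34) = 2 dB.

2 dB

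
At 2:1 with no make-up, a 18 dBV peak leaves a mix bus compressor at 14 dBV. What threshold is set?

Gain reduction = 18 − 14 = 4 dB; output overshoot = GR / (R − 1) = 4 / 1 = 4 dB.
Threshold = output − output overshoot = 14 − 4 = 10 dBV.

10 dBV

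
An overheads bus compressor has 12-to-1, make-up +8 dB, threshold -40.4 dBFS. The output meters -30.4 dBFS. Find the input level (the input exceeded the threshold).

Before make-up, the level was -30.4 − 8 = -38.4 dBFS.
The compressed level sits -38.4 − (-40.4) = 2 dB over threshold.
Undo the ratio: input overshoot = 2 × 12 = 24 dB, giving input = -16.4 dBFS.

-16.4 dBFS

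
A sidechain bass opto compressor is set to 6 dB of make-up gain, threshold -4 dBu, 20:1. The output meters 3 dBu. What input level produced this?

16 dBu

Remove make-up: 3 − 6 = -3 dBu.
That's 1 dB above the -4 dBu threshold.
Input overshoot = R × output overshoot = 20 dB → input = -4 + 20 = 16 dBu.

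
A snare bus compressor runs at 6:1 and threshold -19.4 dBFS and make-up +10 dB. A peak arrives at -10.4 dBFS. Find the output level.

-7.9 dBFS

Overshoot: -10.4 − (-19.4) = 9 dB.
The 9 dB excess becomes 1.5 dB after 6:1 reduction.
Output = -19.4 + 1.5 = -17.9 dBFS; make-up adds 10 dB, giving -7.9 dBFS.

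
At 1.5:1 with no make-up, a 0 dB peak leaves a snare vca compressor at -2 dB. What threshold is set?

Input is 6 dB above T (since output overshoot × R = input overshoot: (-2 − T)·1.5 = 0 − T gives T = -6 dB).
Check: -6 + (0 − (-6))/1.5 = -6 + 4 = -2 dB. ✓

-6 dB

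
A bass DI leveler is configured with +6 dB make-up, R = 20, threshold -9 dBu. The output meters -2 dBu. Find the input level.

11 dBu

Before make-up, the level was -2 − 6 = -8 dBu.
The compressed level sits -8 − (-9) = 1 dB over threshold.
Input overshoot = R × output overshoot = 20 dB → input = -9 + 20 = 11 dBu.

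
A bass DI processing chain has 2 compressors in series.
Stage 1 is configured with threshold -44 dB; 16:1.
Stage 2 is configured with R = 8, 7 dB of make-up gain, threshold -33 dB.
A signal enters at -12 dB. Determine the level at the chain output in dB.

-35 dB

Stage 1: overshoot 32 dB → 32/16 = 2 dB → -42 dB.
Stage 2: -42 dB is at or below the -33 dB threshold — no compression; make-up brings it to -35 dB.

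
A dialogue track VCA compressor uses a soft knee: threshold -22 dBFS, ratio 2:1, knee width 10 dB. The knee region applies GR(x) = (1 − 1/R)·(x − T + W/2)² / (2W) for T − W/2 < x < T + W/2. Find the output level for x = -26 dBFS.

-26.025 dBFS

x − T + W/2 = -26 − (-22) + 5 = 1.
GR = (1 − 1/2) × 1² / 20 = 0.5 × 1 / 20 = 0.025 dB.
Output = -26 − 0.025 = -26.025 dBFS.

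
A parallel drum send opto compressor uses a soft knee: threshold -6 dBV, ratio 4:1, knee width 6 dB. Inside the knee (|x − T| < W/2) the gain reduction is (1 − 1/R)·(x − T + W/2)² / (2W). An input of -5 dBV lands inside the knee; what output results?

-6 dBV

x − T + W/2 = -5 − (-6) + 3 = 4.
GR = (1 − 1/4) × 4² / 12 = 0.75 × 16 / 12 = 1 dB.
Output = -5 − 1 = -6 dBV.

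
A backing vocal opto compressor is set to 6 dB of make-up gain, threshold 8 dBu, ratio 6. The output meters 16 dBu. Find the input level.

20 dBu

Remove make-up: 16 − 6 = 10 dBu.
That's 2 dB above the 8 dBu threshold.
Undo the ratio: input overshoot = 2 × 6 = 12 dB, giving input = 20 dBu.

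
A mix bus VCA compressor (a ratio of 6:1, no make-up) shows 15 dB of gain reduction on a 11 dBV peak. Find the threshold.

Let T be the threshold. Output overshoot = (input overshoot)/R, so -4 − T = (11 − T)/6.
6·(-4 − T) = 11 − T → 5·T = -24 − 11 = -35.
T = -35/5 = -7 dBV.

-7 dBV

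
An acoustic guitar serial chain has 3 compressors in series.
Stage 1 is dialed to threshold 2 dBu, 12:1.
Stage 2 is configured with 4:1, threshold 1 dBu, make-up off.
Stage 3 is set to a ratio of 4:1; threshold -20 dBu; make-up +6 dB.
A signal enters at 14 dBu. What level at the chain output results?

-8.625 dBu

Stage 1: 14 dBu is 12 dB over 2 dBu; at 12:1 that becomes 1 dB over, giving 3 dBu.
Stage 2: overshoot 2 dB → 2/4 = 0.5 dB → 1.5 dBu.
Stage 3: overshoot 21.5 dB → 21.5/4 = 5.375 dB → -14.625 dBu; +6 dB make-up → -8.625 dBu.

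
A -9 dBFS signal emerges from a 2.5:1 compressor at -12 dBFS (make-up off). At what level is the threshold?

-14 dBFS

Let T be the threshold. Output overshoot = (input overshoot)/R, so -12 − T = (-9 − T)/2.5.
2.5·(-12 − T) = -9 − T → 1.5·T = -30 − (-9) = -21.
T = -21/1.5 = -14 dBFS.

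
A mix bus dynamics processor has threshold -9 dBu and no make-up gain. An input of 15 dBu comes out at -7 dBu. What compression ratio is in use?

12:1

Input overshoot = 15 − (-9) = 24 dB; output overshoot = -7 − (-9) = 2 dB.
Ratio = 24 / 2 = 12.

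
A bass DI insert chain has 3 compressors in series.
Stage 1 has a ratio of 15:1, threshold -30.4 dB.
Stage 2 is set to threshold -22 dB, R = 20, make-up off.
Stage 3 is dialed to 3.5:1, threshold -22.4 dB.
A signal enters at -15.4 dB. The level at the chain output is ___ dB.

-29.4 dB

Stage 1: -15.4 dB is 15 dB over -30.4 dB; at 15:1 that becomes 1 dB over, giving -29.4 dB.
Stage 2: below threshold (-29.4 ≤ -22); passes unchanged; output -29.4 dB.
Stage 3: -29.4 dB ≤ -22.4 dB, so stage 3 doesn't engage; output -29.4 dB.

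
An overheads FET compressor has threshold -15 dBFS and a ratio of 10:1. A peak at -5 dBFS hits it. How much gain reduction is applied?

9 dB

Overshoot = -5 − (-15) = 10 dB.
A 10:1 ratio leaves 1 dB of that excess.
So the signal is attenuated by 10 − 1 = 9 dB.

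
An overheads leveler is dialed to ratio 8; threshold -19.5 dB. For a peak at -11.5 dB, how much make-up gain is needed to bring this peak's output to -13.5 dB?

Overshoot 8 dB → 8/8 = 1 dB after compression, so the compressed level is -19.5 + 1 = -18.5 dB.
Make-up = target − compressed = -13.5 − (-18.5) = 5 dB.

5 dB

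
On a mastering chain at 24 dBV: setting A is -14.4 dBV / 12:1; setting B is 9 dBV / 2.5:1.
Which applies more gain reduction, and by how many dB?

A, by 26.2 dB

A: overshoot 38.4 dB → output overshoot 3.2 dB → GR 35.2 dB.
B: overshoot 15 dB → output overshoot 6 dB → GR 9 dB.
Difference: 26.2 dB in favour of A.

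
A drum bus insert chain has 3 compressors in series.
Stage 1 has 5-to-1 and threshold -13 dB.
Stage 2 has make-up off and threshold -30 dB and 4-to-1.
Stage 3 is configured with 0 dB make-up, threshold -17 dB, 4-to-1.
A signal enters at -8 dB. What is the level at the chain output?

Stage 1: 5 dB above -13 dB, reduced 5:1 to 1 dB above → -12 dB.
Stage 2: 18 dB above -30 dB, reduced 4:1 to 4.5 dB above → -25.5 dB.
Stage 3: -25.5 dB is at or below the -17 dB threshold — no compression; output -25.5 dB.

-25.5 dB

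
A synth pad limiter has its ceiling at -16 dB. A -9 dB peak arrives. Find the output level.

-16 dB

A brickwall limiter is an ∞:1 compressor: any input above the ceiling is clamped to -16 dB.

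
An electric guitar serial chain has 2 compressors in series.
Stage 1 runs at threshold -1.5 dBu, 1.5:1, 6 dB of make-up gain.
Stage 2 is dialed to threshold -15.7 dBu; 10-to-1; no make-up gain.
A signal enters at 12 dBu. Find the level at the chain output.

Stage 1: overshoot 13.5 dB → 13.5/1.5 = 9 dB → 7.5 dBu; +6 dB make-up → 13.5 dBu.
Stage 2: overshoot 29.2 dB → 29.2/10 = 2.92 dB → -12.78 dBu.

-12.78 dBu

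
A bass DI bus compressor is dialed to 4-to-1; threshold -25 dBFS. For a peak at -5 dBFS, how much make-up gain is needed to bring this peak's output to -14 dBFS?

Overshoot 20 dB → 20/4 = 5 dB after compression, so the compressed level is -25 + 5 = -20 dBFS.
Make-up = target − compressed = -14 − (-20) = 6 dB.

6 dB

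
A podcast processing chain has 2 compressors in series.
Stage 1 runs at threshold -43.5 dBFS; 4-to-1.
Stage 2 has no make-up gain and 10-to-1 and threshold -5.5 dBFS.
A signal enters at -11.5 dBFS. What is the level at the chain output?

Stage 1: 32 dB above -43.5 dBFS, reduced 4:1 to 8 dB above → -35.5 dBFS.
Stage 2: -35.5 dBFS is at or below the -5.5 dBFS threshold — no compression; output -35.5 dBFS.

-35.5 dBFS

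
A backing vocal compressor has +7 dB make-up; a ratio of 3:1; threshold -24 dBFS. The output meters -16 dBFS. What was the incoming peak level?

Before make-up, the level was -16 − 7 = -23 dBFS.
That's 1 dB above the -24 dBFS threshold.
Undo the ratio: input overshoot = 1 × 3 = 3 dB, giving input = -21 dBFS.

-21 dBFS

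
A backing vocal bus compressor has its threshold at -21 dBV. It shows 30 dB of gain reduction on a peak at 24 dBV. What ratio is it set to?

Input overshoot = 24 − (-21) = 45 dB.
Output overshoot = 45 − 30 = 15 dB.
Ratio = input overshoot / output overshoot = 45 / 15 = 3.

3:1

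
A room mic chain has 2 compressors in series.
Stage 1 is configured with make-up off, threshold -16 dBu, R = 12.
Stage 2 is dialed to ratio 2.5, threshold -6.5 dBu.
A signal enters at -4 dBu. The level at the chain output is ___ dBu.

Stage 1: -4 dBu is 12 dB over -16 dBu; at 12:1 that becomes 1 dB over, giving -15 dBu.
Stage 2: below threshold (-15 ≤ -6.5); passes unchanged; output -15 dBu.

-15 dBu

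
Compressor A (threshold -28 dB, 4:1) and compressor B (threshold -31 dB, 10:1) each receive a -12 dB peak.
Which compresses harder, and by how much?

A: GR = 16 − 16/4 = 12 dB.
B: GR = 19 − 19/10 = 17.1 dB.
Difference: 5.1 dB in favour of B.

B, by 5.1 dB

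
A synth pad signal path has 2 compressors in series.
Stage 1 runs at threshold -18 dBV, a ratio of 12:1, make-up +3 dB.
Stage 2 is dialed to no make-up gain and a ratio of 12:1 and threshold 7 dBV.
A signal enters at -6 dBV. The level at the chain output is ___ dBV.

-14 dBV

Stage 1: overshoot 12 dB → 12/12 = 1 dB → -17 dBV; +3 dB make-up → -14 dBV.
Stage 2: below threshold (-14 ≤ 7); passes unchanged; output -14 dBV.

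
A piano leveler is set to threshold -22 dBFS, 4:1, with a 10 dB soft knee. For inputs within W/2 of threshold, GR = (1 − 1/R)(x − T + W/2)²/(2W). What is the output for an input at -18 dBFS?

x − T + W/2 = -18 − (-22) + 5 = 9.
GR = (1 − 1/4) × 9² / 20 = 0.75 × 81 / 20 = 3.0375 dB.
Output = -18 − 3.0375 = -21.0375 dBFS.

-21.0375 dBFS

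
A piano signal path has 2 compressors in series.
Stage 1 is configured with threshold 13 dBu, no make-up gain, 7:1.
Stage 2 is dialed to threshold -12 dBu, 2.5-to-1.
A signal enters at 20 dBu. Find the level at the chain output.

Stage 1: 20 dBu is 7 dB over 13 dBu; at 7:1 that becomes 1 dB over, giving 14 dBu.
Stage 2: 26 dB above -12 dBu, reduced 2.5:1 to 10.4 dB above → -1.6 dBu.

-1.6 dBu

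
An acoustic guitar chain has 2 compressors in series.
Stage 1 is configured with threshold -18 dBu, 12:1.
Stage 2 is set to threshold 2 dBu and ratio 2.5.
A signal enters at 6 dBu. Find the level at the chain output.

-16 dBu

Stage 1: 6 dBu is 24 dB over -18 dBu; at 12:1 that becomes 2 dB over, giving -16 dBu.
Stage 2: -16 dBu is at or below the 2 dBu threshold — no compression; output -16 dBu.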